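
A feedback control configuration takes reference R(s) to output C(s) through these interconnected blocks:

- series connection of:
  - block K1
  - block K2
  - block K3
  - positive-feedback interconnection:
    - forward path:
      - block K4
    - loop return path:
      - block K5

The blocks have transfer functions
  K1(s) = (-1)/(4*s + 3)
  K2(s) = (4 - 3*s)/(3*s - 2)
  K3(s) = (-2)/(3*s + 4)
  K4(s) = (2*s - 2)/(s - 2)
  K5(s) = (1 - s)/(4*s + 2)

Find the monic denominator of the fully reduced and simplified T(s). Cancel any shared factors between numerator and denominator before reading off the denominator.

The answer is s^5 - s^4/4 - 37*s^3/12 - 53*s^2/108 + 67*s/54 + 2/9.

Reasoning:
Step 1 - apply the feedback formula to K4, K5; result (4*s^2 - 2*s - 2)/(3*s^2 - 5*s - 1)
Step 2 - multiply K1, K2, K3, [K4/(1-K4*K5)] (series); result (-24*s^3 + 44*s^2 - 4*s - 16)/(108*s^5 - 27*s^4 - 333*s^3 - 53*s^2 + 134*s + 24)
Step 2 gives the fully reduced T(s), with no common factor left to cancel. The denominator's leading coefficient is 108, so divide each of its coefficients by 108 to get the monic form.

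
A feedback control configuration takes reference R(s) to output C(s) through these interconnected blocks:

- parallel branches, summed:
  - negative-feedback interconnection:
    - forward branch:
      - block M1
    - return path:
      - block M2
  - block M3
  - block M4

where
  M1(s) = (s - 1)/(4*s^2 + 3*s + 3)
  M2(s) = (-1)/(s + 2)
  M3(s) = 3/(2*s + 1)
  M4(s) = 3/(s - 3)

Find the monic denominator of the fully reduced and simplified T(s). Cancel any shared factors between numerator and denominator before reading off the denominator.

First reduce the diagram to T(s).

1. collapse the loop (M1 forward, M2 return) = (s^2 + s - 2)/(4*s^3 + 11*s^2 + 8*s + 7)
2. sum the parallel branches [M1/(1+M1*M2)], M3, M4 = (38*s^4 + 72*s^3 - 6*s^2 + 22*s - 36)/(8*s^5 + 2*s^4 - 51*s^3 - 59*s^2 - 59*s - 21)
That last expression is T(s), already simplified. Scaling its denominator by 1/8 (the reciprocal of the leading coefficient) yields the monic denominator.

Answer: s^5 + s^4/4 - 51*s^3/8 - 59*s^2/8 - 59*s/8 - 21/8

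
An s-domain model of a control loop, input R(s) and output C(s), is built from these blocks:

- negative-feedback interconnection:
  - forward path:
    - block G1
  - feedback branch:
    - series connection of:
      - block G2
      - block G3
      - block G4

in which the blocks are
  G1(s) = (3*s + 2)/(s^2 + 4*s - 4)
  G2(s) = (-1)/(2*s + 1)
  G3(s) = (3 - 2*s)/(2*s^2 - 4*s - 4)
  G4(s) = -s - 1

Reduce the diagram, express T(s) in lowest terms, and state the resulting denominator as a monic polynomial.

First reduce the diagram to T(s).

Step 1 - cascade G2, G3, G4: (-2*s^2 + s + 3)/(4*s^3 - 6*s^2 - 12*s - 4)
Step 2 - collapse the loop (G1 forward, (G2*G3*G4) return): (12*s^4 - 10*s^3 - 48*s^2 - 36*s - 8)/(4*s^5 + 10*s^4 - 58*s^3 - 29*s^2 + 43*s + 22)
T(s) is the step-2 result (common factors already cancelled). Leading coefficient of the denominator: 4. Divide through by 4 for the monic polynomial.

Answer: s^5 + 5*s^4/2 - 29*s^3/2 - 29*s^2/4 + 43*s/4 + 11/2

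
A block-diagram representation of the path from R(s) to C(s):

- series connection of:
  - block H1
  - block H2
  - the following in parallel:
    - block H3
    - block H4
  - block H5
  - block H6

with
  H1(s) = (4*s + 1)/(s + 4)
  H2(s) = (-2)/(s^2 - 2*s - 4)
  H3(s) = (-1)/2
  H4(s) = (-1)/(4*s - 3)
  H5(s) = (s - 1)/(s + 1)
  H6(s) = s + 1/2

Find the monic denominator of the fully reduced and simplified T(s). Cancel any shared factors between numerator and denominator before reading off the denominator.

The answer is s^5 + 9*s^4/4 - 49*s^3/4 - 41*s^2/2 + 5*s + 12.

Reasoning:
[1] sum the parallel branches H3, H4, giving (1 - 4*s)/(8*s - 6)
[2] cascade H1, H2, (H3+H4), H5, H6, giving (32*s^4 - 16*s^3 - 18*s^2 + s + 1)/(8*s^5 + 18*s^4 - 98*s^3 - 164*s^2 + 40*s + 96)
No further cancellation is possible in the step-2 result, so that is T(s). Its denominator becomes monic after dividing by the leading coefficient 8.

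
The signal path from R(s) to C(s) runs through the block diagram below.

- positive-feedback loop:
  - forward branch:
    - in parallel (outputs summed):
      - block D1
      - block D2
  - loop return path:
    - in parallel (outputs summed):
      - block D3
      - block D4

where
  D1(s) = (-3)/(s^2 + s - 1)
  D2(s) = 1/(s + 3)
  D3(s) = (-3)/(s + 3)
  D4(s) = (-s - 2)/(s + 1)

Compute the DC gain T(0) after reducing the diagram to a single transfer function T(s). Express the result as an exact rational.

The answer is 10/33.

Reasoning:
(1) add D1, D2 (parallel) -> (s^2 - 2*s - 10)/(s^3 + 4*s^2 + 2*s - 3)
(2) combine D3, D4 in parallel -> (-s^2 - 8*s - 9)/(s^2 + 4*s + 3)
(3) close the feedback loop around (D1+D2), (D3+D4) -> (s^4 + 2*s^3 - 15*s^2 - 46*s - 30)/(s^5 + 9*s^4 + 27*s^3 - 104*s - 99)
That last expression is T(s); at s = 0 only the constant terms survive, so T(0) = -30/(-99) = 10/33.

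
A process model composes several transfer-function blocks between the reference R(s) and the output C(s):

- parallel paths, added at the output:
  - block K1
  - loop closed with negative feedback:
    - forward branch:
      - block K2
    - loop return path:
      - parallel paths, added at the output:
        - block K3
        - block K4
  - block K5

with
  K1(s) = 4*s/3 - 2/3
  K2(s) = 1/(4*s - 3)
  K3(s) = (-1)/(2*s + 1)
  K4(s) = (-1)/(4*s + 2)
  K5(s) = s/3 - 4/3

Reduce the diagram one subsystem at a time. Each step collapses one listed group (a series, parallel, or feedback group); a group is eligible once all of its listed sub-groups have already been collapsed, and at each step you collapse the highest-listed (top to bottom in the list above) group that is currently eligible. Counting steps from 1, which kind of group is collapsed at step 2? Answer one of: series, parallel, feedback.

Answer: feedback

Working:
(1) combine K3, K4 in parallel
(2) apply the feedback formula to K2, (K3+K4)
(3) combine K1, [K2/(1+K2*(K3+K4))], K5 in parallel
So the answer for step 2 is feedback.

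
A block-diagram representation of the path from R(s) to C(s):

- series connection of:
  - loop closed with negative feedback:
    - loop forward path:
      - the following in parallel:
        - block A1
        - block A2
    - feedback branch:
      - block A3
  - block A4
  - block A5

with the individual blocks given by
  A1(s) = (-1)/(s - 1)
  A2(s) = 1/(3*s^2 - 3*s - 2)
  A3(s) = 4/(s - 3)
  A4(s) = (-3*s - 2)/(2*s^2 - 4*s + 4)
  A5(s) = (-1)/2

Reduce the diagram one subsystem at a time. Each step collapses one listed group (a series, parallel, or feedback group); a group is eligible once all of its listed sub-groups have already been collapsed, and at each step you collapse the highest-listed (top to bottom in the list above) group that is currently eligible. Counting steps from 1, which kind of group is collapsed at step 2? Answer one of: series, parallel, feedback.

(1) parallel reduction of A1, A2
(2) feedback reduction of (A1+A2), A3
(3) cascade [(A1+A2)/(1+(A1+A2)*A3)], A4, A5
At step 2 the group reduced is feedback.

Answer: feedback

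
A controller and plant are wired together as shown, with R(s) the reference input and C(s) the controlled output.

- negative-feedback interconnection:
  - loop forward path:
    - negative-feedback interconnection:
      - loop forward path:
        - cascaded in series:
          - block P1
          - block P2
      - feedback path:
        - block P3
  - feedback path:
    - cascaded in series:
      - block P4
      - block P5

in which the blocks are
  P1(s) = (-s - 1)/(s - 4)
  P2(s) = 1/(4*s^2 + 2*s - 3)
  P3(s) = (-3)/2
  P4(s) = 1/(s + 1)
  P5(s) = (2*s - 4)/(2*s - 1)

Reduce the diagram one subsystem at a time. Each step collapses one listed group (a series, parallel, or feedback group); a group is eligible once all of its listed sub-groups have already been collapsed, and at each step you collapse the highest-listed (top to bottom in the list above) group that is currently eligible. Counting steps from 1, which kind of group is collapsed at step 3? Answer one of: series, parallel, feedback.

The answer is series.

Reasoning:
Step 1 - cascade P1, P2
Step 2 - feedback reduction of (P1*P2), P3
Step 3 - combine P4, P5 in series
Step 4 - close the feedback loop around [(P1*P2)/(1+(P1*P2)*P3)], (P4*P5)
So the answer for step 3 is series.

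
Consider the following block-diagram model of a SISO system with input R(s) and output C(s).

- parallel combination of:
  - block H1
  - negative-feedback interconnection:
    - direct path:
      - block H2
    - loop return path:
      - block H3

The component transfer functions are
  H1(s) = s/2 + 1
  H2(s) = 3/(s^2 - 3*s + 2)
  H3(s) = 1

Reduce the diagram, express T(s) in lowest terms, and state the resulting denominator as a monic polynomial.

(1) apply the feedback formula to H2, H3 -> 3/(s^2 - 3*s + 5)
(2) combine H1, [H2/(1+H2*H3)] in parallel -> (s^3 - s^2 - s + 16)/(2*s^2 - 6*s + 10)
Step 2 gives the fully reduced T(s), with no common factor left to cancel. The denominator's leading coefficient is 2, so divide each of its coefficients by 2 to get the monic form.

Final answer: s^2 - 3*s + 5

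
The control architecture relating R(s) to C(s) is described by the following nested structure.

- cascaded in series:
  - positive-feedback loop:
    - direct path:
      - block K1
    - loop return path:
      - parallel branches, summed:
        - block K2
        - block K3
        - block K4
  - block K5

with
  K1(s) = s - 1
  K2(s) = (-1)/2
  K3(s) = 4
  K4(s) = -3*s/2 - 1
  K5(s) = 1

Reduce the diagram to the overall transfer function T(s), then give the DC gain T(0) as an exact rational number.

Reducing step by step:

Step 1 - add K2, K3, K4 (parallel) -> 5/2 - 3*s/2
Step 2 - close the feedback loop around K1, (K2+K3+K4) -> (2*s - 2)/(3*s^2 - 8*s + 7)
Step 3 - reduce the series chain [K1/(1-K1*(K2+K3+K4))], K5 -> (2*s - 2)/(3*s^2 - 8*s + 7)
Step 3 gives the overall T(s). Then T(0) = -2/7.

Answer: -2/7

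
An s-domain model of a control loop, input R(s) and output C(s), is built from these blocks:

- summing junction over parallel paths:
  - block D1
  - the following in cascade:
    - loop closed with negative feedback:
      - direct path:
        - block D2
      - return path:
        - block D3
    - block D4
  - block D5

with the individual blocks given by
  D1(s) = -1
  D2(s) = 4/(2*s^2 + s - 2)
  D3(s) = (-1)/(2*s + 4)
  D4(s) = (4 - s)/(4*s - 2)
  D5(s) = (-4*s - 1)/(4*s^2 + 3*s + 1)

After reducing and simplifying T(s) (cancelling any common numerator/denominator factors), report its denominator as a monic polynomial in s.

First reduce the diagram to T(s).

Step 1 - feedback reduction of D2, D3: (4*s + 8)/(2*s^3 + 5*s^2 - 6)
Step 2 - combine [D2/(1+D2*D3)], D4 in series: (-2*s^2 + 4*s + 16)/(4*s^4 + 8*s^3 - 5*s^2 - 12*s + 6)
Step 3 - add D1, ([D2/(1+D2*D3)]*D4), D5 (parallel): (-16*s^6 - 60*s^5 - 52*s^4 + 77*s^3 + 144*s^2 + 34*s + 4)/(16*s^6 + 44*s^5 + 8*s^4 - 55*s^3 - 17*s^2 + 6*s + 6)
T(s) is the step-3 result (common factors already cancelled). Leading coefficient of the denominator: 16. Divide through by 16 for the monic polynomial.

Answer: s^6 + 11*s^5/4 + s^4/2 - 55*s^3/16 - 17*s^2/16 + 3*s/8 + 3/8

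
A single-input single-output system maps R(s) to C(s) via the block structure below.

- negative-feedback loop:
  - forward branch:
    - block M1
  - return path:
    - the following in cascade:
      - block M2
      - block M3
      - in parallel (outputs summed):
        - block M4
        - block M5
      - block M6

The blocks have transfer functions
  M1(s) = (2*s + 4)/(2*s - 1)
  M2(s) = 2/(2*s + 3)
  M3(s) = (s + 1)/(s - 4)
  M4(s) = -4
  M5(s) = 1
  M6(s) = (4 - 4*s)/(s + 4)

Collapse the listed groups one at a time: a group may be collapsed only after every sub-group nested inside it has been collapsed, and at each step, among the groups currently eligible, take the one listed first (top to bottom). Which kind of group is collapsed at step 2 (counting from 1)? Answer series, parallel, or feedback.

The answer is series.

Reasoning:
[1] parallel reduction of M4, M5
[2] reduce the series chain M2, M3, (M4+M5), M6
[3] close the feedback loop around M1, (M2*M3*(M4+M5)*M6)
At step 2 the group reduced is series.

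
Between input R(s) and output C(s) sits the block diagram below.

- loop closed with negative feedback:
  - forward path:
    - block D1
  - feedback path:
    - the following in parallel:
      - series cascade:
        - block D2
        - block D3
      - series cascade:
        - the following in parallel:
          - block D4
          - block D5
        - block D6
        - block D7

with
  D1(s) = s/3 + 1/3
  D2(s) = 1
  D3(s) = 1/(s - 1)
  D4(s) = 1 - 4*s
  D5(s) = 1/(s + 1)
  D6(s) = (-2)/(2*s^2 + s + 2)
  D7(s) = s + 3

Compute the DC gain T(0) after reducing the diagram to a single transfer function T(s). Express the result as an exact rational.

Step 1. series reduction of D2, D3 -> 1/(s - 1)
Step 2. parallel reduction of D4, D5 -> (-4*s^2 - 3*s + 2)/(s + 1)
Step 3. reduce the series chain (D4+D5), D6, D7 -> (8*s^3 + 30*s^2 + 14*s - 12)/(2*s^3 + 3*s^2 + 3*s + 2)
Step 4. combine (D2*D3), ((D4+D5)*D6*D7) in parallel -> (8*s^4 + 24*s^3 - 13*s^2 - 23*s + 14)/(2*s^4 + s^3 - s - 2)
Step 5. reduce the feedback loop with forward D1 and return ((D2*D3)+((D4+D5)*D6*D7)) -> (2*s^4 + s^3 - s - 2)/(8*s^4 + 30*s^3 - 16*s^2 - 20*s + 8)
That last expression is T(s); at s = 0 only the constant terms survive, so T(0) = -2/8 = -1/4.

Hence the answer: -1/4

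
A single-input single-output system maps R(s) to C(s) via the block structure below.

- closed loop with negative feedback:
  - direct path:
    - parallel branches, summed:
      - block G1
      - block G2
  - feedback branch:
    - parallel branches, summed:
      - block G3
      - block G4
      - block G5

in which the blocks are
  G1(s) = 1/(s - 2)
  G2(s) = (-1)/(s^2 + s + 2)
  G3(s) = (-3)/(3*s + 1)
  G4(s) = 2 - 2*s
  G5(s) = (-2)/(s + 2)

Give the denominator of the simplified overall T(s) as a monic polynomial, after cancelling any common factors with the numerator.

[1] sum the parallel branches G1, G2; result (s^2 + 4)/(s^3 - s^2 - 4)
[2] add G3, G4, G5 (parallel); result (-6*s^3 - 8*s^2 + s - 4)/(3*s^2 + 7*s + 2)
[3] collapse the loop ((G1+G2) forward, (G3+G4+G5) return); result (-3*s^4 - 7*s^3 - 14*s^2 - 28*s - 8)/(3*s^5 + 4*s^4 + 28*s^3 + 50*s^2 + 24*s + 24)
Step 3 gives the fully reduced T(s), with no common factor left to cancel. The denominator's leading coefficient is 3, so divide each of its coefficients by 3 to get the monic form.

Final answer: s^5 + 4*s^4/3 + 28*s^3/3 + 50*s^2/3 + 8*s + 8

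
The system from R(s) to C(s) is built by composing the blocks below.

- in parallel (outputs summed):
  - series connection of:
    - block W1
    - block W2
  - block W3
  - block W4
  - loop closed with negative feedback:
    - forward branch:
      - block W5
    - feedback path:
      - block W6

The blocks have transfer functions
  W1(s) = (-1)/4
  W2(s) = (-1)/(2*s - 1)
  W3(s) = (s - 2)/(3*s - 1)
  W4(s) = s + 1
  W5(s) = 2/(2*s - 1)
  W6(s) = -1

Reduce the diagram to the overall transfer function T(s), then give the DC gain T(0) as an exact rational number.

The answer is 25/12.

Reasoning:
1. combine W1, W2 in series: 1/(8*s - 4)
2. reduce the feedback loop with forward W5 and return W6: 2/(2*s - 3)
3. parallel reduction of (W1*W2), W3, W4, [W5/(1+W5*W6)]: (48*s^4 - 48*s^3 - 54*s^2 + 81*s - 25)/(48*s^3 - 112*s^2 + 68*s - 12)
DC gain: substitute s = 0 into T(s) from step 3: T(0) = -25/(-12) = 25/12.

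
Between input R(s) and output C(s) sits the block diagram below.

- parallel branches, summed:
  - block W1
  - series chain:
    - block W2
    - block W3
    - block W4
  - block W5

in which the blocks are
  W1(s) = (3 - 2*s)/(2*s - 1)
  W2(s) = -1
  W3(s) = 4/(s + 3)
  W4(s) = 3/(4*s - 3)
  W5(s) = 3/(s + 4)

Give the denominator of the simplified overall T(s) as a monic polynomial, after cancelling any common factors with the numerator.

Reducing step by step:

Step 1: multiply W2, W3, W4 (series): (-12)/(4*s^2 + 9*s - 9)
Step 2: sum the parallel branches W1, (W2*W3*W4), W5: (-8*s^4 - 14*s^3 + 39*s^2 - 12*s - 33)/(8*s^4 + 46*s^3 + 29*s^2 - 99*s + 36)
That last expression is T(s), already simplified. Scaling its denominator by 1/8 (the reciprocal of the leading coefficient) yields the monic denominator.

Answer: s^4 + 23*s^3/4 + 29*s^2/8 - 99*s/8 + 9/2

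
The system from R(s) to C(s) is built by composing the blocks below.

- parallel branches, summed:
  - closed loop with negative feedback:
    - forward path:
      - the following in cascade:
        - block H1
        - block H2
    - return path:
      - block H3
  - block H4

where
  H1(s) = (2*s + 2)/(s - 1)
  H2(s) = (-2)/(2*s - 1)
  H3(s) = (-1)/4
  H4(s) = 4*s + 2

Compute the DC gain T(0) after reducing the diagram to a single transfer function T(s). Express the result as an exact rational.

Answer: 0

Working:
1. cascade H1, H2, giving (-4*s - 4)/(2*s^2 - 3*s + 1)
2. collapse the loop ((H1*H2) forward, H3 return), giving (-2*s - 2)/(s^2 - s + 1)
3. sum the parallel branches [(H1*H2)/(1+(H1*H2)*H3)], H4, giving (4*s^3 - 2*s^2)/(s^2 - s + 1)
Step 3 gives the overall T(s). Then T(0) = 0/1 = 0.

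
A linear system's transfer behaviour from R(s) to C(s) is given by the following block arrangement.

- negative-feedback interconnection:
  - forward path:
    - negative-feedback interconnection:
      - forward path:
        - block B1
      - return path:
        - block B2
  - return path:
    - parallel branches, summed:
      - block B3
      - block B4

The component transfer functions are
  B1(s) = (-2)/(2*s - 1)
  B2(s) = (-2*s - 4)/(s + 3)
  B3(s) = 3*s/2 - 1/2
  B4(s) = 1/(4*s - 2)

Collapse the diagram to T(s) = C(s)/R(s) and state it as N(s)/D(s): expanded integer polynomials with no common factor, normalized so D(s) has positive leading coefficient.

First reduce the diagram to T(s).

1. reduce the feedback loop with forward B1 and return B2: (-2*s - 6)/(2*s^2 + 9*s + 5)
2. reduce the parallel group B3, B4: (6*s^2 - 5*s + 2)/(4*s - 2)
3. apply the feedback formula to [B1/(1+B1*B2)], (B3+B4); the result is T(s) itself (integer coefficients, no common factor, positive leading denominator coefficient)

Answer: (4*s^2 + 10*s - 6)/(2*s^3 - 3*s^2 - 14*s + 11)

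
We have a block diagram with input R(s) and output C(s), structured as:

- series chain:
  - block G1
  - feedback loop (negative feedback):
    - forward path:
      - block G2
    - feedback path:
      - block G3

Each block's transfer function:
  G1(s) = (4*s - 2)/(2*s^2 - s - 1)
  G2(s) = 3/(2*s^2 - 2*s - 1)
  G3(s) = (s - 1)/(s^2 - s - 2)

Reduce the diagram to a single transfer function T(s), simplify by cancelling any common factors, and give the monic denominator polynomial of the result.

(1) reduce the feedback loop with forward G2 and return G3; result (3*s^2 - 3*s - 6)/(2*s^4 - 4*s^3 - 3*s^2 + 8*s - 1)
(2) cascade G1, [G2/(1+G2*G3)]; result (12*s^3 - 18*s^2 - 18*s + 12)/(4*s^6 - 10*s^5 - 4*s^4 + 23*s^3 - 7*s^2 - 7*s + 1)
The result of step 2 is T(s) in lowest terms. Its denominator has leading coefficient 4; dividing the denominator through by 4 makes it monic.

Answer: s^6 - 5*s^5/2 - s^4 + 23*s^3/4 - 7*s^2/4 - 7*s/4 + 1/4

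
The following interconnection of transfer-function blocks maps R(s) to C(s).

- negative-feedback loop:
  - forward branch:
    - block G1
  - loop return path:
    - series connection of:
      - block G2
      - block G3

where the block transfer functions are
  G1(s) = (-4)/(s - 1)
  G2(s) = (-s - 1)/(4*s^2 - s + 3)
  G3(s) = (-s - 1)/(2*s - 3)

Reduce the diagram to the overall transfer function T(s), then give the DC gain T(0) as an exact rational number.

First reduce the diagram to T(s).

Step 1 - multiply G2, G3 (series) -> (s^2 + 2*s + 1)/(8*s^3 - 14*s^2 + 9*s - 9)
Step 2 - reduce the feedback loop with forward G1 and return (G2*G3) -> (-32*s^3 + 56*s^2 - 36*s + 36)/(8*s^4 - 22*s^3 + 19*s^2 - 26*s + 5)
Step 2 gives the overall T(s). Then T(0) = 36/5.

Answer: 36/5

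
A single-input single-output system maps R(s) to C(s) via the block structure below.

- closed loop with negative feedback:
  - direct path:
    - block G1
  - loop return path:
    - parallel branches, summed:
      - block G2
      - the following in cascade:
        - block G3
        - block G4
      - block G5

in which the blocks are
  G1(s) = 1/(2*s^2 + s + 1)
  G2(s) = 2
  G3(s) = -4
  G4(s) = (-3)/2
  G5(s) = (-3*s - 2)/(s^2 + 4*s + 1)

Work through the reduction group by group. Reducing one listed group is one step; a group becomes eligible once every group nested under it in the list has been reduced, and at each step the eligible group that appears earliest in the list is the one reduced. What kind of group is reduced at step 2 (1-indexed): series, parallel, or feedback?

Step 1: series reduction of G3, G4
Step 2: combine G2, (G3*G4), G5 in parallel
Step 3: apply the feedback formula to G1, (G2+(G3*G4)+G5)
Step 2 collapses a parallel group.

Final answer: parallel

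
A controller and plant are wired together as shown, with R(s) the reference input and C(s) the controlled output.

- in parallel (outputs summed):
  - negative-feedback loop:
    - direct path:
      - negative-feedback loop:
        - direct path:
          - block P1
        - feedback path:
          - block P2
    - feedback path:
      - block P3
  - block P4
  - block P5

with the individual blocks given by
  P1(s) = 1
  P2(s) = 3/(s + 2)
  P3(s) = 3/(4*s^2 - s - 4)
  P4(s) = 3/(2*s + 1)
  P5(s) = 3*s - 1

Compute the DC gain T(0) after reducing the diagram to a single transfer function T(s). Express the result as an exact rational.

(1) close the feedback loop around P1, P2 = (s + 2)/(s + 5)
(2) feedback reduction of [P1/(1+P1*P2)], P3 = (4*s^3 + 7*s^2 - 6*s - 8)/(4*s^3 + 19*s^2 - 6*s - 14)
(3) parallel reduction of [[P1/(1+P1*P2)]/(1+[P1/(1+P1*P2)]*P3)], P4, P5 = (24*s^5 + 126*s^4 + 9*s^3 - 57*s^2 - 48*s - 36)/(8*s^4 + 42*s^3 + 7*s^2 - 34*s - 14)
Step 3 gives the overall T(s). Then T(0) = -36/(-14) = 18/7.

Answer: 18/7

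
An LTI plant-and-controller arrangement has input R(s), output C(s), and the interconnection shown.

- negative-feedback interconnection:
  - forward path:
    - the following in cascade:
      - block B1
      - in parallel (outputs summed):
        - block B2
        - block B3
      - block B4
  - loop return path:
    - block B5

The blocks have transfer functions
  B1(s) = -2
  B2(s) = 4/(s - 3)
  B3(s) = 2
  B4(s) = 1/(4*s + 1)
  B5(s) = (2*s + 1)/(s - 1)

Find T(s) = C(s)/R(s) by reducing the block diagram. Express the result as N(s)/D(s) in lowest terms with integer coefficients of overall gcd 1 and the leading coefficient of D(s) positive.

Answer: (4 - 4*s)/(4*s^2 - 19*s - 7)

Working:
[1] add B2, B3 (parallel), giving (2*s - 2)/(s - 3)
[2] multiply B1, (B2+B3), B4 (series), giving (4 - 4*s)/(4*s^2 - 11*s - 3)
[3] feedback reduction of (B1*(B2+B3)*B4), B5, which is the overall transfer function T(s) = C(s)/R(s) in lowest terms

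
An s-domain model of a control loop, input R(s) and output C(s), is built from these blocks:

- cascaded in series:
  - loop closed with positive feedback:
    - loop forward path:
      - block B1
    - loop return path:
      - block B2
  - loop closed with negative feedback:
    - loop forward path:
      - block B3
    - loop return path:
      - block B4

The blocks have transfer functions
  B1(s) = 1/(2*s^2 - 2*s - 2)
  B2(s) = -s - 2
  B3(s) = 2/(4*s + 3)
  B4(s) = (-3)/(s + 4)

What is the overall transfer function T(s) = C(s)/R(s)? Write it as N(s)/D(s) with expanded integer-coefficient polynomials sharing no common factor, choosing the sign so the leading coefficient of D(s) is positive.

Reducing step by step:

1. apply the feedback formula to B1, B2: 1/(2*s^2 - s)
2. feedback reduction of B3, B4: (2*s + 8)/(4*s^2 + 19*s + 6)
3. series reduction of [B1/(1-B1*B2)], [B3/(1+B3*B4)], giving the overall T(s)

Answer: (2*s + 8)/(8*s^4 + 34*s^3 - 7*s^2 - 6*s)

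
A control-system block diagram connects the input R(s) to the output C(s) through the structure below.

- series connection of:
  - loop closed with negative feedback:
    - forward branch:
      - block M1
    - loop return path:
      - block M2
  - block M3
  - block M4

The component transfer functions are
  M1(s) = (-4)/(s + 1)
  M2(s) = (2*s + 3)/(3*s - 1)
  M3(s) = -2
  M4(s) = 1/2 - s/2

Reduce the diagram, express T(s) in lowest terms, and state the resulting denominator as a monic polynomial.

Answer: s^2 - 2*s - 13/3

Working:
Step 1 - close the feedback loop around M1, M2; result (4 - 12*s)/(3*s^2 - 6*s - 13)
Step 2 - combine [M1/(1+M1*M2)], M3, M4 in series; result (-12*s^2 + 16*s - 4)/(3*s^2 - 6*s - 13)
That last expression is T(s), already simplified. Scaling its denominator by 1/3 (the reciprocal of the leading coefficient) yields the monic denominator.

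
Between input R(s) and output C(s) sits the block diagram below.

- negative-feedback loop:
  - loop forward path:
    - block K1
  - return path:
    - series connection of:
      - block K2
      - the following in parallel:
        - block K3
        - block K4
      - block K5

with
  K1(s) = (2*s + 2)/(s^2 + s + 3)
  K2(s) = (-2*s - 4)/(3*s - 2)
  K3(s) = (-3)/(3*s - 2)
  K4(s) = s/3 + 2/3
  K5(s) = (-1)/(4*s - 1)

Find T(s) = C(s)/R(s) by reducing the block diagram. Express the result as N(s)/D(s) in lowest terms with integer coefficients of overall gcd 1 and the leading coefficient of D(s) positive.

Step 1: reduce the parallel group K3, K4 -> (3*s^2 + 4*s - 13)/(9*s - 6)
Step 2: combine K2, (K3+K4), K5 in series -> (6*s^3 + 20*s^2 - 10*s - 52)/(108*s^3 - 171*s^2 + 84*s - 12)
Step 3: collapse the loop (K1 forward, (K2*(K3+K4)*K5) return), giving the overall T(s)

Therefore the answer is (216*s^4 - 126*s^3 - 174*s^2 + 144*s - 24)/(108*s^5 - 51*s^4 + 289*s^3 - 421*s^2 + 116*s - 140).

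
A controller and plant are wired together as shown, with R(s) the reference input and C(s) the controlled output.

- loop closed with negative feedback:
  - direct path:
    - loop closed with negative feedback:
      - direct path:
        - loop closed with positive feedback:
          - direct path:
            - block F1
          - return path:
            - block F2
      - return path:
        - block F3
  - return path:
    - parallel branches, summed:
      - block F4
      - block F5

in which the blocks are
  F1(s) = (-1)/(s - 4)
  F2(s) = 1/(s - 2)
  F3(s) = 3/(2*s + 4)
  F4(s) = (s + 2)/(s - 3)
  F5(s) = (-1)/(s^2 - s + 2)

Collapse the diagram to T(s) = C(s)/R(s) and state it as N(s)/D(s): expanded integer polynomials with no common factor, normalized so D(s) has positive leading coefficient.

Step 1. feedback reduction of F1, F2; result (2 - s)/(s^2 - 6*s + 9)
Step 2. collapse the loop ([F1/(1-F1*F2)] forward, F3 return); result (8 - 2*s^2)/(2*s^3 - 8*s^2 - 9*s + 42)
Step 3. add F4, F5 (parallel); result (s^3 + s^2 - s + 7)/(s^3 - 4*s^2 + 5*s - 6)
Step 4. close the feedback loop around [[F1/(1-F1*F2)]/(1+[F1/(1-F1*F2)]*F3)], (F4+F5), giving the overall T(s)

Answer: (-2*s^5 + 8*s^4 - 2*s^3 - 20*s^2 + 40*s - 48)/(2*s^6 - 18*s^5 + 31*s^4 + 36*s^3 - 171*s^2 + 256*s - 196)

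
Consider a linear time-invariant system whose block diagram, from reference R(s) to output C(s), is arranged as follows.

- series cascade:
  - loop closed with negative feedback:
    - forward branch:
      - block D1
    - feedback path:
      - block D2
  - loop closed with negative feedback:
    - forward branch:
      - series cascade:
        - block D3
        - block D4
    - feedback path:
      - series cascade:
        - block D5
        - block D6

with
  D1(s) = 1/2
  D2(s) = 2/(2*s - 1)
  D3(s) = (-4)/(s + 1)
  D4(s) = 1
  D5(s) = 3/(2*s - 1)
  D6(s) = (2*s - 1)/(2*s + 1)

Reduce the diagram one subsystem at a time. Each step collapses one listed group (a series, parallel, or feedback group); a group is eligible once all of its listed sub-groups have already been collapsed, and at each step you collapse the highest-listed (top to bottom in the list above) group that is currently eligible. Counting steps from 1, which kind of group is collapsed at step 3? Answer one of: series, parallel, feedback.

Step 1: reduce the feedback loop with forward D1 and return D2
Step 2: combine D3, D4 in series
Step 3: multiply D5, D6 (series)
Step 4: reduce the feedback loop with forward (D3*D4) and return (D5*D6)
Step 5: combine [D1/(1+D1*D2)], [(D3*D4)/(1+(D3*D4)*(D5*D6))] in series
So the answer for step 3 is series.

Final answer: series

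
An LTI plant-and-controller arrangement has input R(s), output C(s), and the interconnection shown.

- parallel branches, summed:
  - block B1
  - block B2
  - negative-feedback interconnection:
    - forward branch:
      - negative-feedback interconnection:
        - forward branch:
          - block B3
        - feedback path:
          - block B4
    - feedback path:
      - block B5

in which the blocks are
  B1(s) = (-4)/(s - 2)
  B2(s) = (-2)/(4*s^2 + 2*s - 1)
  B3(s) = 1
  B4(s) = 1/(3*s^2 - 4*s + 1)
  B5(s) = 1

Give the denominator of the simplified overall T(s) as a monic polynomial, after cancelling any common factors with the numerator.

Reducing step by step:

Step 1 - reduce the feedback loop with forward B3 and return B4 gives (3*s^2 - 4*s + 1)/(3*s^2 - 4*s + 2)
Step 2 - reduce the feedback loop with forward [B3/(1+B3*B4)] and return B5 gives (3*s^2 - 4*s + 1)/(6*s^2 - 8*s + 3)
Step 3 - parallel reduction of B1, B2, [[B3/(1+B3*B4)]/(1+[B3/(1+B3*B4)]*B5)] gives (12*s^5 - 130*s^4 + 81*s^3 + 100*s^2 - 107*s + 26)/(24*s^5 - 68*s^4 + 30*s^3 + 34*s^2 - 31*s + 6)
No further cancellation is possible in the step-3 result, so that is T(s). Its denominator becomes monic after dividing by the leading coefficient 24.

Answer: s^5 - 17*s^4/6 + 5*s^3/4 + 17*s^2/12 - 31*s/24 + 1/4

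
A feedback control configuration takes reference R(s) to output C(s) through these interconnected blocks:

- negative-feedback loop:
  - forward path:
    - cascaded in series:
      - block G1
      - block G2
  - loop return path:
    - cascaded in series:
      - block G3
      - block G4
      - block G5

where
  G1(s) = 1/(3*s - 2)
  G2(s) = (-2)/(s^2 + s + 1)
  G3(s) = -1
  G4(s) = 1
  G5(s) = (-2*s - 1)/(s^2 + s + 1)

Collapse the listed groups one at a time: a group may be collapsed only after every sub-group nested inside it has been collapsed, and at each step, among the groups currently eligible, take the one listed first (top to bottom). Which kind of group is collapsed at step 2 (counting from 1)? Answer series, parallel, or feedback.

[1] reduce the series chain G1, G2
[2] cascade G3, G4, G5
[3] apply the feedback formula to (G1*G2), (G3*G4*G5)
Step 2 collapses a series group.

Answer: series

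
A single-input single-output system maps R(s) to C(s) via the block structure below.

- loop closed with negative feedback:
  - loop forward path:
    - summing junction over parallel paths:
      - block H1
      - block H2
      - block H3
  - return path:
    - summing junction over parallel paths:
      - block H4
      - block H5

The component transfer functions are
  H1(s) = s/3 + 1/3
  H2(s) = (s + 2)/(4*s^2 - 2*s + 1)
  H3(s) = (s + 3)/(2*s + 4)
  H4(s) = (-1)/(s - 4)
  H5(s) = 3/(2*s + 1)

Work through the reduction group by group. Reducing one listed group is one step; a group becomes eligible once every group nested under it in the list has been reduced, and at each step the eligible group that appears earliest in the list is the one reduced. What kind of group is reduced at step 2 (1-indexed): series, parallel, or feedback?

(1) add H1, H2, H3 (parallel)
(2) reduce the parallel group H4, H5
(3) close the feedback loop around (H1+H2+H3), (H4+H5)
The group at step 2 is a parallel group.

Therefore the answer is parallel.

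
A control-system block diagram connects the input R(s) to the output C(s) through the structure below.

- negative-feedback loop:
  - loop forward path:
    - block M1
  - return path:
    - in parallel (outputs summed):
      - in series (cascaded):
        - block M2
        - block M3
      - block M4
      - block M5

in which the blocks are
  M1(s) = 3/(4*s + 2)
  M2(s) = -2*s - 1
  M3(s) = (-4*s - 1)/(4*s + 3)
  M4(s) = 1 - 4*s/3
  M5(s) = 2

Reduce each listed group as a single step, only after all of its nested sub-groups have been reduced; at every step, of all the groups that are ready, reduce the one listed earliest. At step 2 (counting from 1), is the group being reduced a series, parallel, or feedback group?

Reducing step by step:

1. cascade M2, M3
2. combine (M2*M3), M4, M5 in parallel
3. apply the feedback formula to M1, ((M2*M3)+M4+M5)
The group at step 2 is a parallel group.

Answer: parallel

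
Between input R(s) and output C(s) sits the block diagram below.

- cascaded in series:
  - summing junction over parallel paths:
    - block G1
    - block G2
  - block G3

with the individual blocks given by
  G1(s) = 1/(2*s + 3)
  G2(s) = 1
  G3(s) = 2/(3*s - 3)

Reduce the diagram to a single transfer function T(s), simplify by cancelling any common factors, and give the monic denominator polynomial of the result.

1. combine G1, G2 in parallel gives (2*s + 4)/(2*s + 3)
2. cascade (G1+G2), G3 gives (4*s + 8)/(6*s^2 + 3*s - 9)
No further cancellation is possible in the step-2 result, so that is T(s). Its denominator becomes monic after dividing by the leading coefficient 6.

Answer: s^2 + s/2 - 3/2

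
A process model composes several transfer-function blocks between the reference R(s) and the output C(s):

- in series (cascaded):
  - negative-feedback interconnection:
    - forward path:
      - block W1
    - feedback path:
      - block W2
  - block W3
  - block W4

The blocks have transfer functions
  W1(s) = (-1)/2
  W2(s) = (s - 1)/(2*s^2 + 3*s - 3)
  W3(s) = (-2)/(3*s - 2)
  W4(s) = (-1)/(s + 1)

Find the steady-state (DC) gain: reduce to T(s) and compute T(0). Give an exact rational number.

Step 1: collapse the loop (W1 forward, W2 return): (-2*s^2 - 3*s + 3)/(4*s^2 + 5*s - 5)
Step 2: multiply [W1/(1+W1*W2)], W3, W4 (series): (-4*s^2 - 6*s + 6)/(12*s^4 + 19*s^3 - 18*s^2 - 15*s + 10)
The step-2 result is T(s). Setting s = 0: T(0) = 6/10 = 3/5.

Therefore the answer is 3/5.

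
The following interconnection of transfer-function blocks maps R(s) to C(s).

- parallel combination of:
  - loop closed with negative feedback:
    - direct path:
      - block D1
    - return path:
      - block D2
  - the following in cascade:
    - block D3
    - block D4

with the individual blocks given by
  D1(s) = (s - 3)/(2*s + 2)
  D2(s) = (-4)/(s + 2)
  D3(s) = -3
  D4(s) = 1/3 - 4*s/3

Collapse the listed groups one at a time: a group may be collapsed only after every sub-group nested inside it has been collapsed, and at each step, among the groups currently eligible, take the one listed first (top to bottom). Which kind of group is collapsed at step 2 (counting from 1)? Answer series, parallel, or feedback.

(1) collapse the loop (D1 forward, D2 return)
(2) combine D3, D4 in series
(3) reduce the parallel group [D1/(1+D1*D2)], (D3*D4)
Step 2 collapses a series group.

Answer: series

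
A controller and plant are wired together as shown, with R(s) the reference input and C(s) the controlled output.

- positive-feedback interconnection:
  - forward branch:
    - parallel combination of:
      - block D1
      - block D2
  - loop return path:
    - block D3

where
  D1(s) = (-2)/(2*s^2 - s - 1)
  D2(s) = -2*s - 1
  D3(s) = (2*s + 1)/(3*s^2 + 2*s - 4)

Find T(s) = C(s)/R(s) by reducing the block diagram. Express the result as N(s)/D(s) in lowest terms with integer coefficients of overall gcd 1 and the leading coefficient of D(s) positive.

Step 1: sum the parallel branches D1, D2, giving (-4*s^3 + 3*s - 1)/(2*s^2 - s - 1)
Step 2: reduce the feedback loop with forward (D1+D2) and return D3, which is the overall transfer function T(s) = C(s)/R(s) in lowest terms

Therefore the answer is (-12*s^5 - 8*s^4 + 25*s^3 + 3*s^2 - 14*s + 4)/(14*s^4 + 5*s^3 - 19*s^2 + s + 5).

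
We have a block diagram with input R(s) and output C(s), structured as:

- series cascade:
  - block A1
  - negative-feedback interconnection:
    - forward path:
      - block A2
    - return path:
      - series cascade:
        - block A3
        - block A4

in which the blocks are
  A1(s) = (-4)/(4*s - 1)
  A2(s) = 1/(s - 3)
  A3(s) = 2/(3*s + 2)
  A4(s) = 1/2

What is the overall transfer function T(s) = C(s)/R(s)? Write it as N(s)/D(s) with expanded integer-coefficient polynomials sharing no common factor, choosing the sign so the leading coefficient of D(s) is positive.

Answer: (-12*s - 8)/(12*s^3 - 31*s^2 - 13*s + 5)

Working:
1. series reduction of A3, A4, giving 1/(3*s + 2)
2. apply the feedback formula to A2, (A3*A4), giving (3*s + 2)/(3*s^2 - 7*s - 5)
3. cascade A1, [A2/(1+A2*(A3*A4))], giving the overall T(s)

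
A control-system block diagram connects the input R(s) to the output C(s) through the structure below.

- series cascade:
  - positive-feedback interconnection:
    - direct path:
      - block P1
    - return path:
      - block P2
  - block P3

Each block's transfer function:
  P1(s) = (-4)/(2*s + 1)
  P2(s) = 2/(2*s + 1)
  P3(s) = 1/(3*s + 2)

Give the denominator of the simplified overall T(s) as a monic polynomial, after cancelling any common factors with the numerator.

Step 1. close the feedback loop around P1, P2 gives (-8*s - 4)/(4*s^2 + 4*s + 9)
Step 2. series reduction of [P1/(1-P1*P2)], P3 gives (-8*s - 4)/(12*s^3 + 20*s^2 + 35*s + 18)
No further cancellation is possible in the step-2 result, so that is T(s). Its denominator becomes monic after dividing by the leading coefficient 12.

Answer: s^3 + 5*s^2/3 + 35*s/12 + 3/2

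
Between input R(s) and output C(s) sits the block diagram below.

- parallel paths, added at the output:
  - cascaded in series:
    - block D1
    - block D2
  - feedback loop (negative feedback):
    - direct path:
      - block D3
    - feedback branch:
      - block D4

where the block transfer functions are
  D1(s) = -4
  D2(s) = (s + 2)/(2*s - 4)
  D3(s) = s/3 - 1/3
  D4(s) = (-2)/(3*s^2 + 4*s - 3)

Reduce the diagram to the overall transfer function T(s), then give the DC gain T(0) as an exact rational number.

[1] combine D1, D2 in series = (-2*s - 4)/(s - 2)
[2] reduce the feedback loop with forward D3 and return D4 = (3*s^3 + s^2 - 7*s + 3)/(9*s^2 + 10*s - 7)
[3] combine (D1*D2), [D3/(1+D3*D4)] in parallel = (3*s^4 - 23*s^3 - 65*s^2 - 9*s + 22)/(9*s^3 - 8*s^2 - 27*s + 14)
That last expression is T(s); at s = 0 only the constant terms survive, so T(0) = 22/14 = 11/7.

Hence the answer: 11/7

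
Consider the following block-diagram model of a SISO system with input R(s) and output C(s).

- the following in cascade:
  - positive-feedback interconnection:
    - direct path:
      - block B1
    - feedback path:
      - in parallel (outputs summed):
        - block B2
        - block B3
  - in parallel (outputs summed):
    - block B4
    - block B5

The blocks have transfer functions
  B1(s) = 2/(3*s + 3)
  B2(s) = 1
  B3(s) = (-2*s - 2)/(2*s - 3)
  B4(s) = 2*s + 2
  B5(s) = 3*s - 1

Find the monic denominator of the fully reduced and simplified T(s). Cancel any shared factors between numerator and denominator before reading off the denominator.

[1] sum the parallel branches B2, B3, giving (-5)/(2*s - 3)
[2] reduce the feedback loop with forward B1 and return (B2+B3), giving (4*s - 6)/(6*s^2 - 3*s + 1)
[3] sum the parallel branches B4, B5, giving 5*s + 1
[4] series reduction of [B1/(1-B1*(B2+B3))], (B4+B5), giving (20*s^2 - 26*s - 6)/(6*s^2 - 3*s + 1)
That last expression is T(s), already simplified. Scaling its denominator by 1/6 (the reciprocal of the leading coefficient) yields the monic denominator.

Answer: s^2 - s/2 + 1/6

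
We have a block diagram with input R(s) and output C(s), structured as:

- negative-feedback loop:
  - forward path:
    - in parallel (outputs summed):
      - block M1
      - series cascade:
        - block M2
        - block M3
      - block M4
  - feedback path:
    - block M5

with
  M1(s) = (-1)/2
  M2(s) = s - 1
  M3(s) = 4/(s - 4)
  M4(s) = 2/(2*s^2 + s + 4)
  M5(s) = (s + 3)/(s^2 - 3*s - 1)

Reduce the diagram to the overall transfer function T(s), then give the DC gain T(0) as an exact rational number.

The answer is -1/2.

Reasoning:
(1) series reduction of M2, M3; result (4*s - 4)/(s - 4)
(2) parallel reduction of M1, (M2*M3), M4; result (14*s^3 - s^2 + 28*s - 32)/(4*s^3 - 14*s^2 - 32)
(3) reduce the feedback loop with forward (M1+(M2*M3)+M4) and return M5; result (14*s^5 - 43*s^4 + 17*s^3 - 115*s^2 + 68*s + 32)/(4*s^5 - 12*s^4 + 79*s^3 + 7*s^2 + 148*s - 64)
That last expression is T(s); at s = 0 only the constant terms survive, so T(0) = 32/(-64) = -1/2.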